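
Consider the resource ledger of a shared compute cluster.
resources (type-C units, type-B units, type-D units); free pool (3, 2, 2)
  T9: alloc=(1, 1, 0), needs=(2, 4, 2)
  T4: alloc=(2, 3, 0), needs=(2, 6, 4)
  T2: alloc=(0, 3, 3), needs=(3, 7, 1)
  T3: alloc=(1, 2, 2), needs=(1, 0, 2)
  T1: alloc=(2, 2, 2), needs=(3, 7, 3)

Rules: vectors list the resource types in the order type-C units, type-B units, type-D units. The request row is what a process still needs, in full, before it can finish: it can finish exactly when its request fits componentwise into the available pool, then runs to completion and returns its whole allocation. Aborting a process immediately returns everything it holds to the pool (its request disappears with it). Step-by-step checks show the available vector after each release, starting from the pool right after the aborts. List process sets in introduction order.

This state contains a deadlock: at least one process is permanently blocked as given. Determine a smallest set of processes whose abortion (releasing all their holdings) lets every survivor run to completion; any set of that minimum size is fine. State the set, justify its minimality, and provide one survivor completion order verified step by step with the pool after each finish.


Abort T1.
Key observation: aborting T1 returns (2, 2, 2), and T2 — hopeless before — runs at step 3 with the returned capacity in the pool.
Minimality: the empty abort set fails — the state is deadlocked as it stands.
One survivor order: T9, T3, T2, T4. Check, step by step (post-abort pool first):
  pool = (5, 4, 4)
  run T9 (needs (2, 4, 2), free (5, 4, 4)); after release of (1, 1, 0) the pool is (6, 5, 4)
  run T3 (needs (1, 0, 2), free (6, 5, 4)); after release of (1, 2, 2) the pool is (7, 7, 6)
  run T2 (needs (3, 7, 1), free (7, 7, 6)); after release of (0, 3, 3) the pool is (7, 10, 9)
  run T4 (needs (2, 6, 4), free (7, 10, 9)); after release of (2, 3, 0) the pool is (9, 13, 9)


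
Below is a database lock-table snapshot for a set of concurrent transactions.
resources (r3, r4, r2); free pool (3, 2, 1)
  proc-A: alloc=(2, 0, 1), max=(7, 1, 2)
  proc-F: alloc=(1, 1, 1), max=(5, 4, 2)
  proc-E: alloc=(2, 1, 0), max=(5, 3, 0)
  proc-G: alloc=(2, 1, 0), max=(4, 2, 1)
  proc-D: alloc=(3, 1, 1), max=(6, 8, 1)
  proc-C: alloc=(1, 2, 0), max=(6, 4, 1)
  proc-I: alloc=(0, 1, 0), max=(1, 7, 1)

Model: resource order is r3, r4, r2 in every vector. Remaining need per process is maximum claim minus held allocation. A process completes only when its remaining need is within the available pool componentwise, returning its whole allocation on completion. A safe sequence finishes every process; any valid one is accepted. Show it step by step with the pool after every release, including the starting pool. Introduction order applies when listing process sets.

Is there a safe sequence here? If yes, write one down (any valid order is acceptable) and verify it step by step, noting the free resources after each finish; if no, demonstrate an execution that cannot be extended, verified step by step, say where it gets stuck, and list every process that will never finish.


SAFE, for example via the order proc-G, proc-A, proc-C, proc-E, proc-I, proc-D, proc-F.
Key observation: the first exact fit in this order is proc-G — it needs (2, 1, 1) with (3, 2, 1) free, meeting a requested resource to the last unit.
Walking it through:
  pool = (3, 2, 1)
  proc-G needs (2, 1, 1) <= (3, 2, 1) -> finishes; pool += (2, 1, 0) = (5, 3, 1)
  proc-A needs (5, 1, 1) <= (5, 3, 1) -> finishes; pool += (2, 0, 1) = (7, 3, 2)
  proc-C needs (5, 2, 1) <= (7, 3, 2) -> finishes; pool += (1, 2, 0) = (8, 5, 2)
  proc-E needs (3, 2, 0) <= (8, 5, 2) -> finishes; pool += (2, 1, 0) = (10, 6, 2)
  proc-I needs (1, 6, 1) <= (10, 6, 2) -> finishes; pool += (0, 1, 0) = (10, 7, 2)
  proc-D needs (3, 7, 0) <= (10, 7, 2) -> finishes; pool += (3, 1, 1) = (13, 8, 3)
  proc-F needs (4, 3, 1) <= (13, 8, 3) -> finishes; pool += (1, 1, 1) = (14, 9, 4)


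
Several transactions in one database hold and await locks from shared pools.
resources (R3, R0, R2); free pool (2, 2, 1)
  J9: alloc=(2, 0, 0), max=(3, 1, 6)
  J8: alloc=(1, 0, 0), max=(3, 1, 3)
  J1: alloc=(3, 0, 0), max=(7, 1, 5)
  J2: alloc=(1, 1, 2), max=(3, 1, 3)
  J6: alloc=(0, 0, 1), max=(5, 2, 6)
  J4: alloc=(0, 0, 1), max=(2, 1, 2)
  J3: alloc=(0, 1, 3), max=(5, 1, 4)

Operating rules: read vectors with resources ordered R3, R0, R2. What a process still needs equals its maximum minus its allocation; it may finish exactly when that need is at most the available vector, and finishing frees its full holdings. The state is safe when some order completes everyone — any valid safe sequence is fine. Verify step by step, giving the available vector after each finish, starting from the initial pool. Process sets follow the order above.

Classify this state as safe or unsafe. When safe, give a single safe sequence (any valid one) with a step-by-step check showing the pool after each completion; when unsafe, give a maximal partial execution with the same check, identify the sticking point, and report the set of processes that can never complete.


The state is UNSAFE.
Key observation: after J4, J2, J8 the pool peaks at (4, 3, 4), and each blocked process is short somewhere: J9 on R2; J1 on R2; J6 on R3, R2; J3 on R3.
The run J4, J2, J8 cannot be extended any further. Step-by-step check:
  pool = (2, 2, 1)
  J4 needs (2, 1, 1) <= (2, 2, 1) -> finishes; pool += (0, 0, 1) = (2, 2, 2)
  J2 needs (2, 0, 1) <= (2, 2, 2) -> finishes; pool += (1, 1, 2) = (3, 3, 4)
  J8 needs (2, 1, 3) <= (3, 3, 4) -> finishes; pool += (1, 0, 0) = (4, 3, 4)
  J9 still needs (1, 1, 6) but only (4, 3, 4) is free — short on R2
  J1 still needs (4, 1, 5) but only (4, 3, 4) is free — short on R2
  J6 still needs (5, 2, 5) but only (4, 3, 4) is free — short on R3 and R2
  J3 still needs (5, 0, 1) but only (4, 3, 4) is free — short on R3
Permanently blocked: J9, J1, J6 and J3.


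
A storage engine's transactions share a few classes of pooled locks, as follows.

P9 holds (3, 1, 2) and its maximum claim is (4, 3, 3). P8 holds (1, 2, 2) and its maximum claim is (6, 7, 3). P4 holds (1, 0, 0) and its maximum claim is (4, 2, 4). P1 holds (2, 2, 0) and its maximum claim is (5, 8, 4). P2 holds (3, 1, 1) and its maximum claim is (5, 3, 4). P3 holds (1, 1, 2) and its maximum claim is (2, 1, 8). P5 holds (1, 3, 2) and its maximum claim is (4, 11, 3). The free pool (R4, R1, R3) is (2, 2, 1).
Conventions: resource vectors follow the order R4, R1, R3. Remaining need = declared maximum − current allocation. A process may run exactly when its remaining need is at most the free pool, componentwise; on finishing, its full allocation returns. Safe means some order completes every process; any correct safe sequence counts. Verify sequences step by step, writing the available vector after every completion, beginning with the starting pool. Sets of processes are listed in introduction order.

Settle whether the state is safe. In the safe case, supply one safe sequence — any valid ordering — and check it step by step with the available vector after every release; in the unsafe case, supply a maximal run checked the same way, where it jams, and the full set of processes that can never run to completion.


The state is UNSAFE.
Key observation: after P9, P2, P4 the pool peaks at (9, 4, 4), and each blocked process is short somewhere: P8 on R1; P1 on R1; P3 on R3; P5 on R1.
The run P9, P2, P4 cannot be extended any further. Walking it through:
  pool = (2, 2, 1)
  P9: need (1, 2, 1) fits (2, 2, 1); releases (3, 1, 2), pool now (5, 3, 3)
  P2: need (2, 2, 3) fits (5, 3, 3); releases (3, 1, 1), pool now (8, 4, 4)
  P4: need (3, 2, 4) fits (8, 4, 4); releases (1, 0, 0), pool now (9, 4, 4)
  P8 still needs (5, 5, 1) but only (9, 4, 4) is free — short on R1
  P1 still needs (3, 6, 4) but only (9, 4, 4) is free — short on R1
  P3 still needs (1, 0, 6) but only (9, 4, 4) is free — short on R3
  P5 still needs (3, 8, 1) but only (9, 4, 4) is free — short on R1
Never able to finish: P8, P1, P3 and P5.


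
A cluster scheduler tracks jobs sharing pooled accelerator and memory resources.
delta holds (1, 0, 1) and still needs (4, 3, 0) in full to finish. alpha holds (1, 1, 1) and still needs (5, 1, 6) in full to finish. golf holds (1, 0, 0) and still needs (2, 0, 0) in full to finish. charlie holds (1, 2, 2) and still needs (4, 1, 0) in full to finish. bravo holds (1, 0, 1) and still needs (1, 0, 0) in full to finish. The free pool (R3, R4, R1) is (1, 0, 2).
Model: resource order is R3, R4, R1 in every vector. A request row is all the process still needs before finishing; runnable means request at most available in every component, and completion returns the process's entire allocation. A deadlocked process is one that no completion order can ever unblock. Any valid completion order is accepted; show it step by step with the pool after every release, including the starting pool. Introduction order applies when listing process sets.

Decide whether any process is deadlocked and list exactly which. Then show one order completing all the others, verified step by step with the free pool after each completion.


Deadlocked: delta, alpha and charlie.
Key observation: once bravo, golf finish, the pool peaks at (3, 0, 3) — and every remaining process still needs more R3 than that.
The rest can finish in the order bravo, golf. Verifying each step:
  pool = (1, 0, 2)
  bravo: need (1, 0, 0) fits (1, 0, 2); releases (1, 0, 1), pool now (2, 0, 3)
  golf: need (2, 0, 0) fits (2, 0, 3); releases (1, 0, 0), pool now (3, 0, 3)
None of the blocked processes ever fits:
  blocked: delta wants (4, 3, 0), pool (3, 0, 3) — not enough R3 and R4
  blocked: alpha wants (5, 1, 6), pool (3, 0, 3) — not enough R3, R4 and R1
  blocked: charlie wants (4, 1, 0), pool (3, 0, 3) — not enough R3 and R4


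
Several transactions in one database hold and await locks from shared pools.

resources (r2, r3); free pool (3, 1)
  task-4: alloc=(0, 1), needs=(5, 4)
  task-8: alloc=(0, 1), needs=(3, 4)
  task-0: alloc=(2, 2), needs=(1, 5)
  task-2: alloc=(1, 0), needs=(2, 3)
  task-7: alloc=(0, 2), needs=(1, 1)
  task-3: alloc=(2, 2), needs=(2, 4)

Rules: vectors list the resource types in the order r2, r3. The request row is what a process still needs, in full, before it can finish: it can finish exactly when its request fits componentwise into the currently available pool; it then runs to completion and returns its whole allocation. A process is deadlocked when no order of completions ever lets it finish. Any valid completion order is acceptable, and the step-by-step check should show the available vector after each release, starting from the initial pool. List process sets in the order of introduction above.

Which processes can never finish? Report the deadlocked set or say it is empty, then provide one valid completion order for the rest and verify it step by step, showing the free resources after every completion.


Deadlocked: task-4, task-8, task-0 and task-3.
Key observation: r3 is the bottleneck — with task-7, task-2 done the pool holds (4, 3), short of every remaining need.
One completion order for the rest: task-7, task-2. Check, step by step:
  pool = (3, 1)
  task-7 needs (1, 1) <= (3, 1) -> finishes; pool += (0, 2) = (3, 3)
  task-2 needs (2, 3) <= (3, 3) -> finishes; pool += (1, 0) = (4, 3)
None of the blocked processes ever fits:
  blocked: task-4 wants (5, 4), pool (4, 3) — not enough r2 and r3
  blocked: task-8 wants (3, 4), pool (4, 3) — not enough r3
  blocked: task-0 wants (1, 5), pool (4, 3) — not enough r3
  blocked: task-3 wants (2, 4), pool (4, 3) — not enough r3


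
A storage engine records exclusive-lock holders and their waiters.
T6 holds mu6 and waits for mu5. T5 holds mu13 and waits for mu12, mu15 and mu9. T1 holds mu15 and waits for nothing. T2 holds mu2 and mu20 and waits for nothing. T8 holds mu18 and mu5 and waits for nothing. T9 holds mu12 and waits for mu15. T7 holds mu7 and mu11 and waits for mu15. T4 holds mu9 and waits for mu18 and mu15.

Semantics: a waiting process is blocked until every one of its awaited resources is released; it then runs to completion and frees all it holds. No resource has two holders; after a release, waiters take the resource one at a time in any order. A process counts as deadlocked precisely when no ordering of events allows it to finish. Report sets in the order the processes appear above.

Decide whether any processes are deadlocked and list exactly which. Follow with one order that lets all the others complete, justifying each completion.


The deadlocked set is empty.
Key observation: the waits form no ring: some process can always run, and its releases unblock the others one by one.
One completion order for the rest: T1, T8, T2, T7, T4, T9, T6, T5.
Walking it through:
  T1: no waits; runs immediately, freeing mu15
  T8: no waits; runs immediately, freeing mu18 and mu5
  T2: no waits; runs immediately, freeing mu2 and mu20
  T7: everything it awaited (mu15) is free; runs, freeing mu7 and mu11
  T4: everything it awaited (mu18 and mu15) is free; runs, freeing mu9
  T9: everything it awaited (mu15) is free; runs, freeing mu12
  T6: everything it awaited (mu5) is free; runs, freeing mu6
  T5: everything it awaited (mu12, mu15 and mu9) is free; runs, freeing mu13


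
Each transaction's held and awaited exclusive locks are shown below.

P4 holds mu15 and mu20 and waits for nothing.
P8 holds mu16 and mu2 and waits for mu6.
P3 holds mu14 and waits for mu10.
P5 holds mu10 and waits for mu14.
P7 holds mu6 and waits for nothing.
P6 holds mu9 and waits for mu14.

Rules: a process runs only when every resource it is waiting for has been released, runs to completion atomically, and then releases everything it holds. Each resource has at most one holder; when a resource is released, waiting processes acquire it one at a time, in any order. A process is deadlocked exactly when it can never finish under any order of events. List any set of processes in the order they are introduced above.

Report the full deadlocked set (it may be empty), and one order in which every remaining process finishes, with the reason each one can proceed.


The deadlocked set is P3, P5 and P6.
Key observation: nobody on the ring P3 -> P5 -> P3 can start until another member finishes, which never happens; P6 waits into the deadlock from upstream.
The rest can finish in the order P7, P8, P4.
Step-by-step check:
  P7: no waits; runs immediately, freeing mu6
  P8: everything it awaited (mu6) is free; runs, freeing mu16 and mu2
  P4: no waits; runs immediately, freeing mu15 and mu20


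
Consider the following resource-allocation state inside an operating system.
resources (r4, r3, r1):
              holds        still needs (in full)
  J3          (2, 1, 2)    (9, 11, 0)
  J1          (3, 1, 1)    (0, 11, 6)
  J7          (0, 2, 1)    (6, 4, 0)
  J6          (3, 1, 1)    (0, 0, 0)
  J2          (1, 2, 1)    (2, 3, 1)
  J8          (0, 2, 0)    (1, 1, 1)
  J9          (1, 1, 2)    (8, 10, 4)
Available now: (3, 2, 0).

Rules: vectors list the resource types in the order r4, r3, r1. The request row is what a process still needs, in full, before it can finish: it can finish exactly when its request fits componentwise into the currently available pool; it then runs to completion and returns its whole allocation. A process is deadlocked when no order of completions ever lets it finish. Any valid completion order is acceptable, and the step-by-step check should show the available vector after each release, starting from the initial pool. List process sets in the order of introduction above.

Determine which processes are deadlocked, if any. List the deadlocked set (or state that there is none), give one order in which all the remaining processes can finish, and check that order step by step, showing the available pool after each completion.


Deadlocked set: J3, J1 and J9.
Key observation: after J6, J8, J7, J2 complete, (7, 9, 3) is the best the pool ever gets, yet each leftover process wants more r3.
The rest can finish in the order J6, J8, J7, J2. Check, step by step:
  pool = (3, 2, 0)
  J6 needs (0, 0, 0) <= (3, 2, 0) -> finishes; pool += (3, 1, 1) = (6, 3, 1)
  J8 needs (1, 1, 1) <= (6, 3, 1) -> finishes; pool += (0, 2, 0) = (6, 5, 1)
  J7 needs (6, 4, 0) <= (6, 5, 1) -> finishes; pool += (0, 2, 1) = (6, 7, 2)
  J2 needs (2, 3, 1) <= (6, 7, 2) -> finishes; pool += (1, 2, 1) = (7, 9, 3)
The stuck group stays short no matter what:
  J3 cannot run: need (9, 11, 0) vs free (7, 9, 3) (insufficient r4 and r3)
  J1 cannot run: need (0, 11, 6) vs free (7, 9, 3) (insufficient r3 and r1)
  J9 cannot run: need (8, 10, 4) vs free (7, 9, 3) (insufficient r4, r3 and r1)


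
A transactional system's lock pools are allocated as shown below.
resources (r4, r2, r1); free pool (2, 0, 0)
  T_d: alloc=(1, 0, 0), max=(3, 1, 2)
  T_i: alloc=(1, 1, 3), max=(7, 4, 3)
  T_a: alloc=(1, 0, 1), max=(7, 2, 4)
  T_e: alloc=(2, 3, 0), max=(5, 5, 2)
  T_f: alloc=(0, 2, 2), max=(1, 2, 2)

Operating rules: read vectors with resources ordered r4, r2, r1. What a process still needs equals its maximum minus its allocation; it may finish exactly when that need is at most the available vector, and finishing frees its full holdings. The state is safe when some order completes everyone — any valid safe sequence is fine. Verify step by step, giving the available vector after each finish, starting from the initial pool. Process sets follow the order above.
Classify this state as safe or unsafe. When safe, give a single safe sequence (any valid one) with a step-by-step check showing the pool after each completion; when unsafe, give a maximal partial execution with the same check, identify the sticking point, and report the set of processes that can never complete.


UNSAFE — no complete ordering exists.
Key observation: after T_f, T_d, T_e complete, (5, 5, 2) is the best the pool ever gets, yet each leftover process wants more r4.
Going as far as possible: T_f, T_d, T_e; after that, nothing fits. Verifying each step:
  pool = (2, 0, 0)
  run T_f (needs (1, 0, 0), free (2, 0, 0)); after release of (0, 2, 2) the pool is (2, 2, 2)
  run T_d (needs (2, 1, 2), free (2, 2, 2)); after release of (1, 0, 0) the pool is (3, 2, 2)
  run T_e (needs (3, 2, 2), free (3, 2, 2)); after release of (2, 3, 0) the pool is (5, 5, 2)
  blocked: T_i wants (6, 3, 0), pool (5, 5, 2) — not enough r4
  blocked: T_a wants (6, 2, 3), pool (5, 5, 2) — not enough r4 and r1
Never able to finish: T_i and T_a.


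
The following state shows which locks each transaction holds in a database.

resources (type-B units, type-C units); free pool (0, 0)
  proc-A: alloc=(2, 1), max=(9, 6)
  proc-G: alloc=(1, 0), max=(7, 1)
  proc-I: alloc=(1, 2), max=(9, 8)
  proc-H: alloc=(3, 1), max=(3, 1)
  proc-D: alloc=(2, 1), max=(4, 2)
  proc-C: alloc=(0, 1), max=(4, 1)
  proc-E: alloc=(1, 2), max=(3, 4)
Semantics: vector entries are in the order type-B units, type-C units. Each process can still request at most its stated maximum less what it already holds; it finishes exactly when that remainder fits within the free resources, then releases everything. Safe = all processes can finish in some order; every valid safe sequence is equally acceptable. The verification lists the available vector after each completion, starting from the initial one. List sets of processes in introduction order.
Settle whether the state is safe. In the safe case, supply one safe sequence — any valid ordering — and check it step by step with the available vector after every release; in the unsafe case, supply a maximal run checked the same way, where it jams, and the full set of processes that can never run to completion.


The state is SAFE; one workable sequence: proc-H, proc-D, proc-E, proc-G, proc-C, proc-A, proc-I.
Key observation: reading the order forward, proc-D is the first process whose need (2, 1) meets the free pool (3, 1) exactly on a resource it requests.
Verifying each step:
  pool = (0, 0)
  proc-H: need (0, 0) fits (0, 0); releases (3, 1), pool now (3, 1)
  proc-D: need (2, 1) fits (3, 1); releases (2, 1), pool now (5, 2)
  proc-E: need (2, 2) fits (5, 2); releases (1, 2), pool now (6, 4)
  proc-G: need (6, 1) fits (6, 4); releases (1, 0), pool now (7, 4)
  proc-C: need (4, 0) fits (7, 4); releases (0, 1), pool now (7, 5)
  proc-A: need (7, 5) fits (7, 5); releases (2, 1), pool now (9, 6)
  proc-I: need (8, 6) fits (9, 6); releases (1, 2), pool now (10, 8)


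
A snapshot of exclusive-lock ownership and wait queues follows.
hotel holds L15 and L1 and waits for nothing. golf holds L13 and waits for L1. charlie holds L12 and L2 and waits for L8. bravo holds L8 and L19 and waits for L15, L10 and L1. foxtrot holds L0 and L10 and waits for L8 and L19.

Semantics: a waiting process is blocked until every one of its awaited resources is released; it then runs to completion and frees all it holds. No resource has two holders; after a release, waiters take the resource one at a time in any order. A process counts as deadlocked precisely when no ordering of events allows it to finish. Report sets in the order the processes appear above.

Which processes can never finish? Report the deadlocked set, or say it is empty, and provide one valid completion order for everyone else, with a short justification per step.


The deadlocked set is charlie, bravo and foxtrot.
Key observation: the waits loop around bravo -> foxtrot -> bravo with no way out; charlie waits into the deadlock from upstream.
A valid finishing order for the others: hotel, golf.
Verifying each step:
  hotel waits on nothing -> runs at once and releases L15 and L1
  golf: everything it awaited (L1) is free; runs, freeing L13


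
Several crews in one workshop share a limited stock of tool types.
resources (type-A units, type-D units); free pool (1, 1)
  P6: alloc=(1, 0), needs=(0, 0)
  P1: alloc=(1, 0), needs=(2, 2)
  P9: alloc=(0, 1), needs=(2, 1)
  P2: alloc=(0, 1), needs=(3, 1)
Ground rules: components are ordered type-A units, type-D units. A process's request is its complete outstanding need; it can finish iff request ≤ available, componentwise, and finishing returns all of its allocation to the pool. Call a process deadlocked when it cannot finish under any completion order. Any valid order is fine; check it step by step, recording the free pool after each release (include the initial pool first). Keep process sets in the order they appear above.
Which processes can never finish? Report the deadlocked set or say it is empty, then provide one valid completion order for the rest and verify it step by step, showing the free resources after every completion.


Nothing here is deadlocked.
Key observation: starting with P6, each completion frees enough for the next — no one is permanently blocked.
One completion order for the rest: P6, P9, P1, P2. Step-by-step check:
  pool = (1, 1)
  P6: need (0, 0) fits (1, 1); releases (1, 0), pool now (2, 1)
  P9: need (2, 1) fits (2, 1); releases (0, 1), pool now (2, 2)
  P1: need (2, 2) fits (2, 2); releases (1, 0), pool now (3, 2)
  P2: need (3, 1) fits (3, 2); releases (0, 1), pool now (3, 3)


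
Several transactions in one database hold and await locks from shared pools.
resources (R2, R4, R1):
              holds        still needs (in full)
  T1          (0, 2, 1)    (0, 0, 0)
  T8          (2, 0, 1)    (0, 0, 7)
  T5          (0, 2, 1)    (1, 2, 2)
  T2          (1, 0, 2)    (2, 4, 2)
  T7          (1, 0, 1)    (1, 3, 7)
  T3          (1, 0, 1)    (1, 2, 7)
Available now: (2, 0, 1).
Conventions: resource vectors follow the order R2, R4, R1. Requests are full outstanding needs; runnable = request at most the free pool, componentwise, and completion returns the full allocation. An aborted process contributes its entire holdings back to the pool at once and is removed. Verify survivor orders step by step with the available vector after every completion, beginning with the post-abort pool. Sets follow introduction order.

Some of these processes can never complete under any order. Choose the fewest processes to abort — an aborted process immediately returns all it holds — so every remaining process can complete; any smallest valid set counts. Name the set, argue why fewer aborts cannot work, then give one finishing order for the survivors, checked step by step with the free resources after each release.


Minimum abort set: T8 and T7.
Key observation: T3 had no path to completion before; after the abort of T8 and T7 ((3, 0, 2) returned), step 4 is where it fits.
Minimality, checking each single-abort alternative: T1 alone leaves T8 blocked (short on R1); T8 alone leaves T7 blocked (short on R1); T5 alone leaves T8 blocked (short on R1); T2 alone leaves T8 blocked (short on R1); T7 alone leaves T8 blocked (short on R1); T3 alone leaves T8 blocked (short on R1).
The survivors complete as T1, T5, T2, T3. Verifying each step (starting from the post-abort pool):
  pool = (5, 0, 3)
  run T1 (needs (0, 0, 0), free (5, 0, 3)); after release of (0, 2, 1) the pool is (5, 2, 4)
  run T5 (needs (1, 2, 2), free (5, 2, 4)); after release of (0, 2, 1) the pool is (5, 4, 5)
  run T2 (needs (2, 4, 2), free (5, 4, 5)); after release of (1, 0, 2) the pool is (6, 4, 7)
  run T3 (needs (1, 2, 7), free (6, 4, 7)); after release of (1, 0, 1) the pool is (7, 4, 8)


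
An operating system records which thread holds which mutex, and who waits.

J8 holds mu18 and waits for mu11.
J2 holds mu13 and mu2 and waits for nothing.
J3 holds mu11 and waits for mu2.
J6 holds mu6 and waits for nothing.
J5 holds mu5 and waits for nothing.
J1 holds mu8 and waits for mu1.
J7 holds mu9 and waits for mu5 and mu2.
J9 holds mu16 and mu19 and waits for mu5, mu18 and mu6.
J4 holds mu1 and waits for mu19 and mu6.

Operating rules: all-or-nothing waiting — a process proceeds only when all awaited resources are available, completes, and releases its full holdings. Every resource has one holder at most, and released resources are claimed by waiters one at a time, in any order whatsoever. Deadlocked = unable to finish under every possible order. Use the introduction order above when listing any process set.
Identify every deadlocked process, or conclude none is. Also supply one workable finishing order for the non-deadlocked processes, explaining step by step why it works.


Nothing here is deadlocked.
Key observation: no waiting chain loops back on itself — every chain ends at a process that waits on nothing, so everyone eventually runs.
A valid finishing order for the others: J5, J6, J2, J3, J8, J9, J7, J4, J1.
Check, step by step:
  run J5 (it waits on nothing); releases mu5
  run J6 (it waits on nothing); releases mu6
  run J2 (it waits on nothing); releases mu13 and mu2
  J3: everything it awaited (mu2) is free; runs, freeing mu11
  J8: everything it awaited (mu11) is free; runs, freeing mu18
  J9: everything it awaited (mu5, mu18 and mu6) is free; runs, freeing mu16 and mu19
  J7: everything it awaited (mu5 and mu2) is free; runs, freeing mu9
  J4: everything it awaited (mu19 and mu6) is free; runs, freeing mu1
  J1: everything it awaited (mu1) is free; runs, freeing mu8


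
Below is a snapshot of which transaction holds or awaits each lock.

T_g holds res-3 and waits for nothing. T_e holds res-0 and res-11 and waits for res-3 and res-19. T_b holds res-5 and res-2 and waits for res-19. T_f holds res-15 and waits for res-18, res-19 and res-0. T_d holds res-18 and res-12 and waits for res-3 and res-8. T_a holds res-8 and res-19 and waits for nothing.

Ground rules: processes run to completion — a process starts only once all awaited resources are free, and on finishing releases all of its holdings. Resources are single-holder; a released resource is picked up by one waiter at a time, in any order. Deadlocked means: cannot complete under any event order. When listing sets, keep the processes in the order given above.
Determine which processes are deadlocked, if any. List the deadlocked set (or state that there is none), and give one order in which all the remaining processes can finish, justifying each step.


The deadlocked set is empty.
Key observation: every chain of waits terminates; starting from the processes that wait on nothing, all the rest unlock in turn.
One completion order for the rest: T_g, T_a, T_e, T_d, T_f, T_b.
Check, step by step:
  run T_g (it waits on nothing); releases res-3
  run T_a (it waits on nothing); releases res-8 and res-19
  run T_e (all its waits — res-3 and res-19 — are resolved); releases res-0 and res-11
  run T_d (all its waits — res-3 and res-8 — are resolved); releases res-18 and res-12
  run T_f (all its waits — res-18, res-19 and res-0 — are resolved); releases res-15
  run T_b (all its waits — res-19 — are resolved); releases res-5 and res-2


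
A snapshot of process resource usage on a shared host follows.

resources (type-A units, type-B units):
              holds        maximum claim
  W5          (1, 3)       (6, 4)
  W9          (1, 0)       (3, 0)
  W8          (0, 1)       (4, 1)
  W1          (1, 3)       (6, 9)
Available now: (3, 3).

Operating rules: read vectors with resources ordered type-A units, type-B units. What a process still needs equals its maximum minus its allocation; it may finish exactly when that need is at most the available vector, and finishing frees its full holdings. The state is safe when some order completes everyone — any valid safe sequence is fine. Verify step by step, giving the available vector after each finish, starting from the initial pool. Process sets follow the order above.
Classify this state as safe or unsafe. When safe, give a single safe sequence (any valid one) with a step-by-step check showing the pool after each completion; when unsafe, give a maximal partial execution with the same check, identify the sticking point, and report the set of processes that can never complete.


UNSAFE — no complete ordering exists.
Key observation: W9, W8 can finish, but then (4, 4) is all there is, and the blocked group's type-A units demands exceed it.
The run W9, W8 cannot be extended any further. Verifying each step:
  pool = (3, 3)
  run W9 (needs (2, 0), free (3, 3)); after release of (1, 0) the pool is (4, 3)
  run W8 (needs (4, 0), free (4, 3)); after release of (0, 1) the pool is (4, 4)
  W5 cannot run: need (5, 1) vs free (4, 4) (insufficient type-A units)
  W1 cannot run: need (5, 6) vs free (4, 4) (insufficient type-A units and type-B units)
Processes that can never finish: W5 and W1.


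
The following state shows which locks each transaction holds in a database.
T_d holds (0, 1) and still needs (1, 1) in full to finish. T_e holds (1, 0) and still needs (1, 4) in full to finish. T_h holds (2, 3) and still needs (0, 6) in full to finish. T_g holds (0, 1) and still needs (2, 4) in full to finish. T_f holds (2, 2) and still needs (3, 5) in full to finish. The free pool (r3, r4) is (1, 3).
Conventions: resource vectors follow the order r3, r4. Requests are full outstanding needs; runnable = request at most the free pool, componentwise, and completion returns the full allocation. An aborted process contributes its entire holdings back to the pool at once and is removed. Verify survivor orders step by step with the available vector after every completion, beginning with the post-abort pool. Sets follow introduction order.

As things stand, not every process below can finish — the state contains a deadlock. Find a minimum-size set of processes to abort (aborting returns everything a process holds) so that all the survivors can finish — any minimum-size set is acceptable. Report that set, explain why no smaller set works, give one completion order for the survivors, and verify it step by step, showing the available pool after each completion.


Abort T_f.
Key observation: T_h had no path to completion before; after the abort of T_f ((2, 2) returned), step 3 is where it fits.
Why nothing smaller works: aborting no one leaves the state deadlocked as given.
One survivor order: T_d, T_e, T_h, T_g. Step-by-step check (post-abort pool first):
  pool = (3, 5)
  T_d: need (1, 1) fits (3, 5); releases (0, 1), pool now (3, 6)
  T_e: need (1, 4) fits (3, 6); releases (1, 0), pool now (4, 6)
  T_h: need (0, 6) fits (4, 6); releases (2, 3), pool now (6, 9)
  T_g: need (2, 4) fits (6, 9); releases (0, 1), pool now (6, 10)


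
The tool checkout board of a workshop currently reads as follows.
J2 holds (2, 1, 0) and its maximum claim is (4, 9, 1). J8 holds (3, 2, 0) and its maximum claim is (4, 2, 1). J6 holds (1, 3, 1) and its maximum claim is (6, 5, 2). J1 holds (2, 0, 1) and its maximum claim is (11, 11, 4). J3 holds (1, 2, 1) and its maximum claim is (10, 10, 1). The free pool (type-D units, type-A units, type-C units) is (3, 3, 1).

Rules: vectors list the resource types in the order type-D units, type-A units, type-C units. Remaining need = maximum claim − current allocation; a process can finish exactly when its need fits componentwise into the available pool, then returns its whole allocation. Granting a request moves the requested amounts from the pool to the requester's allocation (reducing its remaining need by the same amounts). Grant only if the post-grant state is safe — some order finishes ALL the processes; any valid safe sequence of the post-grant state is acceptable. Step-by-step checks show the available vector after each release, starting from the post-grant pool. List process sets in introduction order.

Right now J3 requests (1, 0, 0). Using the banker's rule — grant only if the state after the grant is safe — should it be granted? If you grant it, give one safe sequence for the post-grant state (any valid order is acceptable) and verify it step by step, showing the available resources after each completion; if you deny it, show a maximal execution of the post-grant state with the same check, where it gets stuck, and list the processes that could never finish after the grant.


GRANT — the state after the grant stays safe, e.g. via J8, J6, J2, J3, J1.
Key observation: granting shrinks the pool to (2, 3, 1), yet J8 still fits and the chain goes through.
Check on the post-grant state, step by step:
  pool = (2, 3, 1)
  run J8 (needs (1, 0, 1), free (2, 3, 1)); after release of (3, 2, 0) the pool is (5, 5, 1)
  run J6 (needs (5, 2, 1), free (5, 5, 1)); after release of (1, 3, 1) the pool is (6, 8, 2)
  run J2 (needs (2, 8, 1), free (6, 8, 2)); after release of (2, 1, 0) the pool is (8, 9, 2)
  run J3 (needs (8, 8, 0), free (8, 9, 2)); after release of (2, 2, 1) the pool is (10, 11, 3)
  run J1 (needs (9, 11, 3), free (10, 11, 3)); after release of (2, 0, 1) the pool is (12, 11, 4)


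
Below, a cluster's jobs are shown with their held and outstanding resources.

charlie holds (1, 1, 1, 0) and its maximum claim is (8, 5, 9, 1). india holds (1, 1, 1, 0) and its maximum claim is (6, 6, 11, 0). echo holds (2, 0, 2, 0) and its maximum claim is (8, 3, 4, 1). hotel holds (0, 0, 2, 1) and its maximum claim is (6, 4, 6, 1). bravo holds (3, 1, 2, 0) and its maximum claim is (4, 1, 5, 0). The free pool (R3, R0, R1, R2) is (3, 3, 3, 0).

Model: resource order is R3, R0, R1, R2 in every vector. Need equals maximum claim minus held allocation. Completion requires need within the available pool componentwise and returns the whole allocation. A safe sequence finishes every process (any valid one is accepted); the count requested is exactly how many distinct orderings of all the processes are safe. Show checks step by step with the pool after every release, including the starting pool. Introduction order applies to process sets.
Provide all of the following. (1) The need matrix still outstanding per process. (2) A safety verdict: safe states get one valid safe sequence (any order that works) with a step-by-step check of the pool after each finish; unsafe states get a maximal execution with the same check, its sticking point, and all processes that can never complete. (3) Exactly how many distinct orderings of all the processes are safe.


(1) Outstanding need per process (order R3, R0, R1, R2):
  charlie: (7, 4, 8, 1)
  india: (5, 5, 10, 0)
  echo: (6, 3, 2, 1)
  hotel: (6, 4, 4, 0)
  bravo: (1, 0, 3, 0)
(2) The state is SAFE; one workable sequence: bravo, hotel, echo, charlie, india.
Key observation: the order's first zero-slack moment is bravo ((1, 0, 3, 0) needed, (3, 3, 3, 0) free — a requested resource with nothing to spare).
Step-by-step check:
  pool = (3, 3, 3, 0)
  bravo needs (1, 0, 3, 0) <= (3, 3, 3, 0) -> finishes; pool += (3, 1, 2, 0) = (6, 4, 5, 0)
  hotel needs (6, 4, 4, 0) <= (6, 4, 5, 0) -> finishes; pool += (0, 0, 2, 1) = (6, 4, 7, 1)
  echo needs (6, 3, 2, 1) <= (6, 4, 7, 1) -> finishes; pool += (2, 0, 2, 0) = (8, 4, 9, 1)
  charlie needs (7, 4, 8, 1) <= (8, 4, 9, 1) -> finishes; pool += (1, 1, 1, 0) = (9, 5, 10, 1)
  india needs (5, 5, 10, 0) <= (9, 5, 10, 1) -> finishes; pool += (1, 1, 1, 0) = (10, 6, 11, 1)
(3) The exact count: 1 of the possible complete orderings is a safe sequence.


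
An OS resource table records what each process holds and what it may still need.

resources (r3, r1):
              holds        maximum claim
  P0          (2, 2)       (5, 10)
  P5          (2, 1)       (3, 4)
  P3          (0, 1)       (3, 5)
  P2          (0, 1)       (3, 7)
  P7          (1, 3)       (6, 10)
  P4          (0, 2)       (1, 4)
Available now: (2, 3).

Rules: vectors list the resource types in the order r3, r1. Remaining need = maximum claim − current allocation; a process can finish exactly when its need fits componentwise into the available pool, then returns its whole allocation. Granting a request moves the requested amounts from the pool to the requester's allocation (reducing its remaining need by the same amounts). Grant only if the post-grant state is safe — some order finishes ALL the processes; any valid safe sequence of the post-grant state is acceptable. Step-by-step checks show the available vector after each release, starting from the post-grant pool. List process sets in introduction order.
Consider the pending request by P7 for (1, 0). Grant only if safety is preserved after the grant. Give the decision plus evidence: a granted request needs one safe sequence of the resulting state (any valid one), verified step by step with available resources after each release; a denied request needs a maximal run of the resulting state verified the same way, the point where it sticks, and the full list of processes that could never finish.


GRANT. The post-grant state is safe; one safe sequence: P4, P5, P2, P3, P0, P7.
Key observation: granting shrinks the pool to (1, 3), yet P4 still fits and the chain goes through.
Verifying the post-grant state step by step:
  pool = (1, 3)
  run P4 (needs (1, 2), free (1, 3)); after release of (0, 2) the pool is (1, 5)
  run P5 (needs (1, 3), free (1, 5)); after release of (2, 1) the pool is (3, 6)
  run P2 (needs (3, 6), free (3, 6)); after release of (0, 1) the pool is (3, 7)
  run P3 (needs (3, 4), free (3, 7)); after release of (0, 1) the pool is (3, 8)
  run P0 (needs (3, 8), free (3, 8)); after release of (2, 2) the pool is (5, 10)
  run P7 (needs (4, 7), free (5, 10)); after release of (2, 3) the pool is (7, 13)


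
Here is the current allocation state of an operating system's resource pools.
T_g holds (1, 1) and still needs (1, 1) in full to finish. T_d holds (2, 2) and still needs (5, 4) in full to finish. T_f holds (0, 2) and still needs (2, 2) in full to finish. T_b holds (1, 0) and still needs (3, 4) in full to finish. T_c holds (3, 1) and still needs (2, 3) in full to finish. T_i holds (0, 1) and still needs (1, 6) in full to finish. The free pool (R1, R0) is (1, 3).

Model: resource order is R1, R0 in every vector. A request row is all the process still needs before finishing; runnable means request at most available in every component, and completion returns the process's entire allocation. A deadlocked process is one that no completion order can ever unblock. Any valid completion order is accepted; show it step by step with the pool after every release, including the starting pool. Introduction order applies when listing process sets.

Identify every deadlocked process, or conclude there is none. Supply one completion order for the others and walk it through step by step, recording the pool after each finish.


Nothing here is deadlocked.
Key observation: T_g can run right away; the returned allocation unlocks the remaining processes in turn.
The rest can finish in the order T_g, T_f, T_c, T_d, T_i, T_b. Walking it through:
  pool = (1, 3)
  run T_g (needs (1, 1), free (1, 3)); after release of (1, 1) the pool is (2, 4)
  run T_f (needs (2, 2), free (2, 4)); after release of (0, 2) the pool is (2, 6)
  run T_c (needs (2, 3), free (2, 6)); after release of (3, 1) the pool is (5, 7)
  run T_d (needs (5, 4), free (5, 7)); after release of (2, 2) the pool is (7, 9)
  run T_i (needs (1, 6), free (7, 9)); after release of (0, 1) the pool is (7, 10)
  run T_b (needs (3, 4), free (7, 10)); after release of (1, 0) the pool is (8, 10)
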